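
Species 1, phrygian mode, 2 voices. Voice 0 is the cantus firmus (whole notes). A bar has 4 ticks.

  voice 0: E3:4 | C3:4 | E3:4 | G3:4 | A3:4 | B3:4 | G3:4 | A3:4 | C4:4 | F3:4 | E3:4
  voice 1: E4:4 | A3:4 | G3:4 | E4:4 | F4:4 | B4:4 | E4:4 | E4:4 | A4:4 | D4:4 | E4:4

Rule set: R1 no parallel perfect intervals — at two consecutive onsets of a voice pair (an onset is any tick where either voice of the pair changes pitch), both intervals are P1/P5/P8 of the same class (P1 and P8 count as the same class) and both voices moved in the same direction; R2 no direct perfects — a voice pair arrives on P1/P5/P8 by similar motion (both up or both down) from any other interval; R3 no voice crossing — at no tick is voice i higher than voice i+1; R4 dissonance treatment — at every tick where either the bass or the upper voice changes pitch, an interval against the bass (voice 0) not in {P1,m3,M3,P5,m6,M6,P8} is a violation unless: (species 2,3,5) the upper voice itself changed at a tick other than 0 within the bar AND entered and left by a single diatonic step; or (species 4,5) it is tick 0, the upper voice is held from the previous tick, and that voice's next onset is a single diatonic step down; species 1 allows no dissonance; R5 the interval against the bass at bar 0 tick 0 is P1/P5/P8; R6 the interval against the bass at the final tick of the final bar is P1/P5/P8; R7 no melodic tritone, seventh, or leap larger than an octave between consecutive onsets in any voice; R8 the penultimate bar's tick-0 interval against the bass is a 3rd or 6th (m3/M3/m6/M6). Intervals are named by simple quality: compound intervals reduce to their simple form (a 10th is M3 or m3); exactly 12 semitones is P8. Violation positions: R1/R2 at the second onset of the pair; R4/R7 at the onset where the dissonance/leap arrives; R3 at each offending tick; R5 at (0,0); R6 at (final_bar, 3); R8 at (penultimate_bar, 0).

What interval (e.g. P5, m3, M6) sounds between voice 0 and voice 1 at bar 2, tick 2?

m3

voice 0=E3 voice 1=G3 -> m3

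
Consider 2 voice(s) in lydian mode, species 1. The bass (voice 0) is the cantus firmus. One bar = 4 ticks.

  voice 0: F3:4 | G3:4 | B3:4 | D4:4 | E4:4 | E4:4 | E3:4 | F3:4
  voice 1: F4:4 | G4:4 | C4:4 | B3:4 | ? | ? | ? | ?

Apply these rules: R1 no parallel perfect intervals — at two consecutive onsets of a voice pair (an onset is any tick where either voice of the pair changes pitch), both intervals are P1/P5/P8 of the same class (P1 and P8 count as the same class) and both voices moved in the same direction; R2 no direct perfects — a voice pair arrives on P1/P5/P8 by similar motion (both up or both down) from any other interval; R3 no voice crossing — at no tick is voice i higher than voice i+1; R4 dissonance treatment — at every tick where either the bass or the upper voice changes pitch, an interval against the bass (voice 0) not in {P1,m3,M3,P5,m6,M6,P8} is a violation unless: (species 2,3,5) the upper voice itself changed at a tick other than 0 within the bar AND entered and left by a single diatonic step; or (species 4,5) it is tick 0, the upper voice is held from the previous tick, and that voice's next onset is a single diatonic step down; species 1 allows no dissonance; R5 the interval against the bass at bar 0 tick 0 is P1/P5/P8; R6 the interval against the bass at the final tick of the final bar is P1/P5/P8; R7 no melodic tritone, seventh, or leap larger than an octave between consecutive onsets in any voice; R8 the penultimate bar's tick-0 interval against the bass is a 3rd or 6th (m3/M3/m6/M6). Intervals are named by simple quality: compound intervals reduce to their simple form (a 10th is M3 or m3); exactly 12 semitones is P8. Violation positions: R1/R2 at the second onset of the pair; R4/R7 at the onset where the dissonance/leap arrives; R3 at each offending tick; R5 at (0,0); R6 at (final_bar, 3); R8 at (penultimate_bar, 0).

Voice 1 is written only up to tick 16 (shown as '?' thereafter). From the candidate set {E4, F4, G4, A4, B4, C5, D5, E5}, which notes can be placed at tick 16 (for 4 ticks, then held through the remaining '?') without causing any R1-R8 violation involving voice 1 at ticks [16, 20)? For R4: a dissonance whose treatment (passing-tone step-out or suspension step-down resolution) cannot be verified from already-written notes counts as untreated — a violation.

{G4}

E4: violates R2
F4: violates R4,R7
G4: legal
A4: violates R4,R7
B4: violates R2
C5: violates R7
D5: violates R4,R7
E5: violates R2,R7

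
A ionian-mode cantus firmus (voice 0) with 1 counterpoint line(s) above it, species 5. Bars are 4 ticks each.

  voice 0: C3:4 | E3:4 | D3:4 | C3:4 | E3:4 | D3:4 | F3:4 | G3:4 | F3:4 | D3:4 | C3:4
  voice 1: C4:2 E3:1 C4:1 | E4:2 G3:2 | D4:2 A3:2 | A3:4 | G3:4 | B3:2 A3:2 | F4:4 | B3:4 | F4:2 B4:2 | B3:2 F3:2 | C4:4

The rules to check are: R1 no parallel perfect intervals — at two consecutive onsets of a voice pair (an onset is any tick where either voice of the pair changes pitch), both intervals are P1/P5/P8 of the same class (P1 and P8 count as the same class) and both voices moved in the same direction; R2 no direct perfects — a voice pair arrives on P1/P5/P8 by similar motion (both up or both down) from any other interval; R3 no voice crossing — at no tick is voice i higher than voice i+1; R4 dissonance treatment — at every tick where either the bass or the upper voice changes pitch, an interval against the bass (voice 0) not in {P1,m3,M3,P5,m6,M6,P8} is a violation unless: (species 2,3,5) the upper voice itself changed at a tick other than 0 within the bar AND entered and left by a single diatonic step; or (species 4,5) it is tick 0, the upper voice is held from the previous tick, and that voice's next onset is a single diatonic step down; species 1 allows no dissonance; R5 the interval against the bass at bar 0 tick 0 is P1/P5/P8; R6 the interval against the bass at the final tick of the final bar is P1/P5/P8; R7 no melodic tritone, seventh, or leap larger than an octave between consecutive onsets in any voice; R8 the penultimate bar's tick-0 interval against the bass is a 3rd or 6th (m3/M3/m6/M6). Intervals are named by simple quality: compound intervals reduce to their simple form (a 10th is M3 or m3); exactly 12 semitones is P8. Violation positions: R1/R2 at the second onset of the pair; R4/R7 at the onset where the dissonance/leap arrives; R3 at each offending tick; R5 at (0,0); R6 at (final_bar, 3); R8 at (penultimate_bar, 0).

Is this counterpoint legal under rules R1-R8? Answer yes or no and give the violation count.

bar 0: v0=C3 v1=C4 (P8)
bar 1: v0=E3 v1=E4 (P8)
bar 2: v0=D3 v1=D4 (P8)
bar 3: v0=C3 v1=A3 (M6)
bar 4: v0=E3 v1=G3 (m3)
bar 5: v0=D3 v1=B3 (M6)
bar 6: v0=F3 v1=F4 (P8)
bar 7: v0=G3 v1=B3 (M3)
bar 8: v0=F3 v1=F4 (P8)
bar 9: v0=D3 v1=B3 (M6)
bar 10: v0=C3 v1=C4 (P8)
  R1 @ bar1.0: C3/C4 P8 -> E3/E4 P8 similar
  R2 @ bar6.0: D3/A3 P5 -> F3/F4 P8 similar
  R7 @ bar7.0: F4->B3 leap 6st
  R7 @ bar8.0: B3->F4 leap 6st
  R4 @ bar8.2: F3/B4 TT untreated
  R7 @ bar8.2: F4->B4 leap 6st
  R7 @ bar9.2: B3->F3 leap 6st

No (7 violations)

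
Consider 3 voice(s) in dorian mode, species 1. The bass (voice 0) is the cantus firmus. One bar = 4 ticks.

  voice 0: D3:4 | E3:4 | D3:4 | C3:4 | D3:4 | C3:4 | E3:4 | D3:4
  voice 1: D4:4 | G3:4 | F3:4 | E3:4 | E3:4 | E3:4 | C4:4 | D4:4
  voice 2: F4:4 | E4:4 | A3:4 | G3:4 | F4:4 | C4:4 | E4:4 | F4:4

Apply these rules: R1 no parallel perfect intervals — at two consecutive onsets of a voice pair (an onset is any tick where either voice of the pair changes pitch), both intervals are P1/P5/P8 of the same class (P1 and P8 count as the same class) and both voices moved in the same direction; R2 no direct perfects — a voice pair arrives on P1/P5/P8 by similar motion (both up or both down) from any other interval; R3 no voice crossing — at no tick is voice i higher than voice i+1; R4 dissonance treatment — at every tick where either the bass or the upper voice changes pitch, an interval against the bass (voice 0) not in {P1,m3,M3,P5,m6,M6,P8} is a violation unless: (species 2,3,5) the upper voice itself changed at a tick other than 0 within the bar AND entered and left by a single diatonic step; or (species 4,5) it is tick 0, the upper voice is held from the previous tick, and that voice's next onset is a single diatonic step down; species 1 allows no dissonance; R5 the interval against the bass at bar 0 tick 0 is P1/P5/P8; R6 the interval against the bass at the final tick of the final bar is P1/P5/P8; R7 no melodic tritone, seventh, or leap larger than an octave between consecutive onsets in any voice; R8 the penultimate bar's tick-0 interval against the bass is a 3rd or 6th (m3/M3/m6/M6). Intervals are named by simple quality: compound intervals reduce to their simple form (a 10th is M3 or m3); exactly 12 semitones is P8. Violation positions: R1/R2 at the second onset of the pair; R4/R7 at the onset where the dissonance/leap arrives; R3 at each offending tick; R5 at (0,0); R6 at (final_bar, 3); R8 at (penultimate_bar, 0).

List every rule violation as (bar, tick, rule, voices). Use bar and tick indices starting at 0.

(0, 0, R5, (0, 2))
(2, 0, R2, (0, 2))
(3, 0, R1, (0, 2))
(4, 0, R4, (0, 1))
(4, 0, R7, (2,))
(5, 0, R2, (0, 2))
(6, 0, R1, (0, 2))
(6, 0, R8, (0, 2))
(7, 3, R6, (0, 2))

bar 0: v0=D3 v1=D4 v2=F4 downbeat m3
bar 1: v0=E3 v1=G3 v2=E4 downbeat P8
bar 2: v0=D3 v1=F3 v2=A3 downbeat P5
bar 3: v0=C3 v1=E3 v2=G3 downbeat P5
bar 4: v0=D3 v1=E3 v2=F4 downbeat m3
bar 5: v0=C3 v1=E3 v2=C4 downbeat P8
bar 6: v0=E3 v1=C4 v2=E4 downbeat P8
bar 7: v0=D3 v1=D4 v2=F4 downbeat m3
  -> R5 @ bar 0 tick 0 v(0, 2): opens on m3
  -> R2 @ bar 2 tick 0 v(0, 2): E3/E4 P8 -> D3/A3 P5 similar
  -> R1 @ bar 3 tick 0 v(0, 2): D3/A3 P5 -> C3/G3 P5 similar
  -> R4 @ bar 4 tick 0 v(0, 1): D3/E3 M2 untreated
  -> R7 @ bar 4 tick 0 v(2,): G3->F4 leap 10st
  -> R2 @ bar 5 tick 0 v(0, 2): D3/F4 m3 -> C3/C4 P8 similar
  -> R1 @ bar 6 tick 0 v(0, 2): C3/C4 P8 -> E3/E4 P8 similar
  -> R8 @ bar 6 tick 0 v(0, 2): penult P8 not 3rd/6th
  -> R6 @ bar 7 tick 3 v(0, 2): closes on m3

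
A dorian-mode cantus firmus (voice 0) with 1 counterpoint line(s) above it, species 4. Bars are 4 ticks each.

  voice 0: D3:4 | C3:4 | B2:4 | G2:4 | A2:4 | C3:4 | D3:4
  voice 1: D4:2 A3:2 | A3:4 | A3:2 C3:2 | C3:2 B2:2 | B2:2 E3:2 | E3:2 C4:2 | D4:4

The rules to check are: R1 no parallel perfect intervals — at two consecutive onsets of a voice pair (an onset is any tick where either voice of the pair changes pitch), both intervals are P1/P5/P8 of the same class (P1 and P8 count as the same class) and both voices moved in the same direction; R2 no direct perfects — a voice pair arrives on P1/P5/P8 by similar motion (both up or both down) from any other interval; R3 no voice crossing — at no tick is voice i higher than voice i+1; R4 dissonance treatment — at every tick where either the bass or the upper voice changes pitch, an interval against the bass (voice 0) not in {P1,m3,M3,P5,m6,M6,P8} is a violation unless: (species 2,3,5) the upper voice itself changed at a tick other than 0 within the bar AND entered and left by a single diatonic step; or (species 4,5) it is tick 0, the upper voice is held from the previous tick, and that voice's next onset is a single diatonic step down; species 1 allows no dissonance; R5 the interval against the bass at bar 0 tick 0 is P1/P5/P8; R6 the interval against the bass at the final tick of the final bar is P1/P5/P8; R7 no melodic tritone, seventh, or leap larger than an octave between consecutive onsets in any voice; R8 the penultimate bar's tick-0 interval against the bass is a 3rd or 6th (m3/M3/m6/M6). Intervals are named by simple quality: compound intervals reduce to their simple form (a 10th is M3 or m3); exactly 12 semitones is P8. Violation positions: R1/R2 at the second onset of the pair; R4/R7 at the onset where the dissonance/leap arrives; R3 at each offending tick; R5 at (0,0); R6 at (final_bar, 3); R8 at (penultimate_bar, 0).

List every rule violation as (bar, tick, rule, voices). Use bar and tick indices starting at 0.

bar 0: v0=D3 v1=D4 downbeat P8
bar 1: v0=C3 v1=A3 downbeat M6
bar 2: v0=B2 v1=A3 downbeat m7
bar 3: v0=G2 v1=C3 downbeat P4
bar 4: v0=A2 v1=B2 downbeat M2
bar 5: v0=C3 v1=E3 downbeat M3
bar 6: v0=D3 v1=D4 downbeat P8
  -> R4 @ bar 2 tick 0 v(0, 1): B2/A3 m7 untreated
  -> R4 @ bar 2 tick 2 v(0, 1): B2/C3 m2 untreated
  -> R4 @ bar 4 tick 0 v(0, 1): A2/B2 M2 untreated
  -> R1 @ bar 6 tick 0 v(0, 1): C3/C4 P8 -> D3/D4 P8 similar

(2, 0, R4, (0, 1))
(2, 2, R4, (0, 1))
(4, 0, R4, (0, 1))
(6, 0, R1, (0, 1))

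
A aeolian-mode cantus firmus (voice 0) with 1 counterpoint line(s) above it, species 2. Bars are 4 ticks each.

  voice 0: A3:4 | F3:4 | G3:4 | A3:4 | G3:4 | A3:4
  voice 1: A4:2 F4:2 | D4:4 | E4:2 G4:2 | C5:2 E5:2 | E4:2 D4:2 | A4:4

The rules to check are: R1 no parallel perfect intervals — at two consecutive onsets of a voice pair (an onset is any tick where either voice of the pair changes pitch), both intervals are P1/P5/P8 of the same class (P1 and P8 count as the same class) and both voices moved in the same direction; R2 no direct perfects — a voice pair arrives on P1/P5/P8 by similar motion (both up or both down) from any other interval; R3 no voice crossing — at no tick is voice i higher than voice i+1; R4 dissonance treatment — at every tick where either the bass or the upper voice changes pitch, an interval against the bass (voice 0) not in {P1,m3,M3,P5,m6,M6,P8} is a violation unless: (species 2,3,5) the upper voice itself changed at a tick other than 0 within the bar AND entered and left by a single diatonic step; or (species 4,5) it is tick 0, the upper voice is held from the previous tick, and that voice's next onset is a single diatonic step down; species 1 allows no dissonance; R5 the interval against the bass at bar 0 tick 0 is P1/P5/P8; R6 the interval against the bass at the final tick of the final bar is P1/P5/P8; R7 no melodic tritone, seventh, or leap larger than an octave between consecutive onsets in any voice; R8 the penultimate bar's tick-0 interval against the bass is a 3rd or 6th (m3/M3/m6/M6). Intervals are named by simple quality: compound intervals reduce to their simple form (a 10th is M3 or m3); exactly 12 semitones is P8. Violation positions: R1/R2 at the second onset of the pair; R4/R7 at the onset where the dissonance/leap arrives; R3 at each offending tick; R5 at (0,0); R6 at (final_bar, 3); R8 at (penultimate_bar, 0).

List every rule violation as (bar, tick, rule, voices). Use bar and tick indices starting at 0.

(5, 0, R2, (0, 1))

bar 0: v0=A3 v1=A4 downbeat P8
bar 1: v0=F3 v1=D4 downbeat M6
bar 2: v0=G3 v1=E4 downbeat M6
bar 3: v0=A3 v1=C5 downbeat m3
bar 4: v0=G3 v1=E4 downbeat M6
bar 5: v0=A3 v1=A4 downbeat P8
  -> R2 @ bar 5 tick 0 v(0, 1): G3/D4 P5 -> A3/A4 P8 similar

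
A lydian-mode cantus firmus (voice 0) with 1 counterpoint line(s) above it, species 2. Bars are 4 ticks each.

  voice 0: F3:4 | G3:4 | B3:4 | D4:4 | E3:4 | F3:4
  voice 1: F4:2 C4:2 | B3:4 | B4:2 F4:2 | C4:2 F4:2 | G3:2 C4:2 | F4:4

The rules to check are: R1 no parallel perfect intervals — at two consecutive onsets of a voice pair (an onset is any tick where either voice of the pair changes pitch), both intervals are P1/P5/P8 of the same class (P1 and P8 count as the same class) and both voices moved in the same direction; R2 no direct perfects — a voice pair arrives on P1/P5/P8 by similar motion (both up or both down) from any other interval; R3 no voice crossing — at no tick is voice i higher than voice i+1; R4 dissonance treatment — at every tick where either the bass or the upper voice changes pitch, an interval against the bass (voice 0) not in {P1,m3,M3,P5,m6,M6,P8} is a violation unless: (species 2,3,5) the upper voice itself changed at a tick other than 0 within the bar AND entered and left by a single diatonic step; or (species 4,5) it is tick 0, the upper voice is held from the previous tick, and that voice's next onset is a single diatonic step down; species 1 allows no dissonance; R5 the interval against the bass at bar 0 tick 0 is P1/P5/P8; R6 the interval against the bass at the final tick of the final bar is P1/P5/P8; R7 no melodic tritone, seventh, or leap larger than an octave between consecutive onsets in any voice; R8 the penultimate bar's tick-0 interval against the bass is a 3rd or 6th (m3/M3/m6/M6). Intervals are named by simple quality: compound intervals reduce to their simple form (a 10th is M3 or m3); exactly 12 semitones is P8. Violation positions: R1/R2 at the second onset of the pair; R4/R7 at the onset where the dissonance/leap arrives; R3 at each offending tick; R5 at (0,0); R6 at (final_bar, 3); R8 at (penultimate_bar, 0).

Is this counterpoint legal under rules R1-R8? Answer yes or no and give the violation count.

bar 0: v0=F3 v1=F4 (P8)
bar 1: v0=G3 v1=B3 (M3)
bar 2: v0=B3 v1=B4 (P8)
bar 3: v0=D4 v1=C4 (M2)
bar 4: v0=E3 v1=G3 (m3)
bar 5: v0=F3 v1=F4 (P8)
  R2 @ bar2.0: G3/B3 M3 -> B3/B4 P8 similar
  R4 @ bar2.2: B3/F4 TT untreated
  R7 @ bar2.2: B4->F4 leap 6st
  R3 @ bar3.0: D4 above C4
  R4 @ bar3.0: D4/C4 M2 untreated
  R3 @ bar3.1: D4 above C4
  R7 @ bar4.0: D4->E3 leap 10st
  R7 @ bar4.0: F4->G3 leap 10st
  R2 @ bar5.0: E3/C4 m6 -> F3/F4 P8 similar

No (9 violations)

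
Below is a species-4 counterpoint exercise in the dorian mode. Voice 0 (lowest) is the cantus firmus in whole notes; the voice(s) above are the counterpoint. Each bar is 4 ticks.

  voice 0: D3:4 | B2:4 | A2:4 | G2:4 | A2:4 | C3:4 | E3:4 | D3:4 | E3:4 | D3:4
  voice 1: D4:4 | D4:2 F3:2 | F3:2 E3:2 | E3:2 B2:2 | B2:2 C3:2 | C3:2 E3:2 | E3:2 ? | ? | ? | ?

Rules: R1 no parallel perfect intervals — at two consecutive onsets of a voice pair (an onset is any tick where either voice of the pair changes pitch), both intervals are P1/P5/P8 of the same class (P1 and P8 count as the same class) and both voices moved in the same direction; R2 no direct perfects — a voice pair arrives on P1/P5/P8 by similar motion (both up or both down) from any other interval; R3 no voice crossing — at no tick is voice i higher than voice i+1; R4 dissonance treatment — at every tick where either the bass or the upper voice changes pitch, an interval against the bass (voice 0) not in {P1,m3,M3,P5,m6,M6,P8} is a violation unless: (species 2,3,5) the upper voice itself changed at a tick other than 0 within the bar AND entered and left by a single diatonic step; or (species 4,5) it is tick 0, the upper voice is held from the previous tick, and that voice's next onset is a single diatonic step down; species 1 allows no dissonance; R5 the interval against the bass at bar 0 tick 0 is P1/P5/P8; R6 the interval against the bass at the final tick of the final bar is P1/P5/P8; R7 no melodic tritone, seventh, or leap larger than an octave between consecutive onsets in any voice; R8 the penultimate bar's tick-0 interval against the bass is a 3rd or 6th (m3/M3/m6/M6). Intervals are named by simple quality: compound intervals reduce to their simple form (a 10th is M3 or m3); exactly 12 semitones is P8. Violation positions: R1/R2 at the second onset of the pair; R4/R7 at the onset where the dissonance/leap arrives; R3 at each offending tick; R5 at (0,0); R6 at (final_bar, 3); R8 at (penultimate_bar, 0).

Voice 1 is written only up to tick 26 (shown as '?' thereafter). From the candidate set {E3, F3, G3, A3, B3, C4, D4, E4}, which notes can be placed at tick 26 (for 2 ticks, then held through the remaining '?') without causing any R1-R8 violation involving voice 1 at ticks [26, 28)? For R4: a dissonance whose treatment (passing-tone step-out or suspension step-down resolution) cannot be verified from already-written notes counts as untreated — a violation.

E3: legal
F3: violates R4
G3: legal
A3: violates R4
B3: legal
C4: legal
D4: violates R4,R7
E4: legal

{B3, C4, E3, E4, G3}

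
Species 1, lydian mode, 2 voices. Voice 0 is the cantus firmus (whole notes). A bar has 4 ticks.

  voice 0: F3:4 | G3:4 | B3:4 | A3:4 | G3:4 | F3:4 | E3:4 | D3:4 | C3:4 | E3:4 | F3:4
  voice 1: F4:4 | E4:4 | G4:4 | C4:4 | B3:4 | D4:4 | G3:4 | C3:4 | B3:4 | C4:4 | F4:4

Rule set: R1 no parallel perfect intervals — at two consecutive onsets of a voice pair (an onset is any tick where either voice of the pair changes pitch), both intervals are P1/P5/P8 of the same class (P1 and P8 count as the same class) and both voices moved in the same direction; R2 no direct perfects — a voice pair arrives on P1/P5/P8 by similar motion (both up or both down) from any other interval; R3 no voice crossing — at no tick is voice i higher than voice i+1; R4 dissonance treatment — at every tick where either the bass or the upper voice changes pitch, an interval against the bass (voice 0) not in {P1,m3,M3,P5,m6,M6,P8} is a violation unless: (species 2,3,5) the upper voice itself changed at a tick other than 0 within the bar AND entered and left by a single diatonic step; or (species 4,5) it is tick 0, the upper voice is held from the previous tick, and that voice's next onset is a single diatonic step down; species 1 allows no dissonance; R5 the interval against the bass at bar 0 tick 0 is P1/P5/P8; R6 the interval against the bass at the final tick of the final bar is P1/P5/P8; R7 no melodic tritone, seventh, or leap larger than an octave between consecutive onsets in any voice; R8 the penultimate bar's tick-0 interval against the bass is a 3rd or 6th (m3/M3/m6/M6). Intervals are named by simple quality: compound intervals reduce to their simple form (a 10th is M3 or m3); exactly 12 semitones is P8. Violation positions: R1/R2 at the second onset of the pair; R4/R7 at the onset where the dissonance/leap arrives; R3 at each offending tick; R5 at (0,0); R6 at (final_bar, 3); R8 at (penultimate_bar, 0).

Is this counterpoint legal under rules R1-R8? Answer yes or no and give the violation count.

No (8 violations)

bar 0: v0=F3 v1=F4 (P8)
bar 1: v0=G3 v1=E4 (M6)
bar 2: v0=B3 v1=G4 (m6)
bar 3: v0=A3 v1=C4 (m3)
bar 4: v0=G3 v1=B3 (M3)
bar 5: v0=F3 v1=D4 (M6)
bar 6: v0=E3 v1=G3 (m3)
bar 7: v0=D3 v1=C3 (M2)
bar 8: v0=C3 v1=B3 (M7)
bar 9: v0=E3 v1=C4 (m6)
bar 10: v0=F3 v1=F4 (P8)
  R3 @ bar7.0: D3 above C3
  R4 @ bar7.0: D3/C3 M2 untreated
  R3 @ bar7.1: D3 above C3
  R3 @ bar7.2: D3 above C3
  R3 @ bar7.3: D3 above C3
  R4 @ bar8.0: C3/B3 M7 untreated
  R7 @ bar8.0: C3->B3 leap 11st
  R2 @ bar10.0: E3/C4 m6 -> F3/F4 P8 similar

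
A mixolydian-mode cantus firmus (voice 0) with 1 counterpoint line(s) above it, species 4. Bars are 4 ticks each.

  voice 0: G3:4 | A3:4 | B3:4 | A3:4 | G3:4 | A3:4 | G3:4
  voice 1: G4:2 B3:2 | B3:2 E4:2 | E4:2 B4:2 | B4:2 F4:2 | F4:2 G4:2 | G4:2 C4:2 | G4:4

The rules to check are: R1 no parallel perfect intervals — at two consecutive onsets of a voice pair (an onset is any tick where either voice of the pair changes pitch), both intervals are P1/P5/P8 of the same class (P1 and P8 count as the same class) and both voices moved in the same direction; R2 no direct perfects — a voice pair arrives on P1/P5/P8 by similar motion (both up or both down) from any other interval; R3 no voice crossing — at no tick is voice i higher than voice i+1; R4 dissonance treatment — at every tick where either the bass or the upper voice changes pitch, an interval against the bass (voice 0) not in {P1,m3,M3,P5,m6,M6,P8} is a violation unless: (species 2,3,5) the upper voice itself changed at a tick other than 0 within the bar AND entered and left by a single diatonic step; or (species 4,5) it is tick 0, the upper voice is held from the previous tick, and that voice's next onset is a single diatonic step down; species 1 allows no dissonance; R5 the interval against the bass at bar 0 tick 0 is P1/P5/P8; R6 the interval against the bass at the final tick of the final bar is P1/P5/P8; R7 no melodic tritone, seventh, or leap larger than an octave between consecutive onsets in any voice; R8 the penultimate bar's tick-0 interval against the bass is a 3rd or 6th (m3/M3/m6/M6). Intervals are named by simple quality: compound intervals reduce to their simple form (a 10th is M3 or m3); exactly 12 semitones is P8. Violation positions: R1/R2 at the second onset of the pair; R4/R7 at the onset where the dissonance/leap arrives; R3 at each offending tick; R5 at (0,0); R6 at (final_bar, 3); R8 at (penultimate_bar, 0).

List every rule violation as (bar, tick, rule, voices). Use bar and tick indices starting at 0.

bar 0: v0=G3 v1=G4 downbeat P8
bar 1: v0=A3 v1=B3 downbeat M2
bar 2: v0=B3 v1=E4 downbeat P4
bar 3: v0=A3 v1=B4 downbeat M2
bar 4: v0=G3 v1=F4 downbeat m7
bar 5: v0=A3 v1=G4 downbeat m7
bar 6: v0=G3 v1=G4 downbeat P8
  -> R4 @ bar 1 tick 0 v(0, 1): A3/B3 M2 untreated
  -> R4 @ bar 2 tick 0 v(0, 1): B3/E4 P4 untreated
  -> R4 @ bar 3 tick 0 v(0, 1): A3/B4 M2 untreated
  -> R7 @ bar 3 tick 2 v(1,): B4->F4 leap 6st
  -> R4 @ bar 4 tick 0 v(0, 1): G3/F4 m7 untreated
  -> R4 @ bar 5 tick 0 v(0, 1): A3/G4 m7 untreated
  -> R8 @ bar 5 tick 0 v(0, 1): penult m7 not 3rd/6th

(1, 0, R4, (0, 1))
(2, 0, R4, (0, 1))
(3, 0, R4, (0, 1))
(3, 2, R7, (1,))
(4, 0, R4, (0, 1))
(5, 0, R4, (0, 1))
(5, 0, R8, (0, 1))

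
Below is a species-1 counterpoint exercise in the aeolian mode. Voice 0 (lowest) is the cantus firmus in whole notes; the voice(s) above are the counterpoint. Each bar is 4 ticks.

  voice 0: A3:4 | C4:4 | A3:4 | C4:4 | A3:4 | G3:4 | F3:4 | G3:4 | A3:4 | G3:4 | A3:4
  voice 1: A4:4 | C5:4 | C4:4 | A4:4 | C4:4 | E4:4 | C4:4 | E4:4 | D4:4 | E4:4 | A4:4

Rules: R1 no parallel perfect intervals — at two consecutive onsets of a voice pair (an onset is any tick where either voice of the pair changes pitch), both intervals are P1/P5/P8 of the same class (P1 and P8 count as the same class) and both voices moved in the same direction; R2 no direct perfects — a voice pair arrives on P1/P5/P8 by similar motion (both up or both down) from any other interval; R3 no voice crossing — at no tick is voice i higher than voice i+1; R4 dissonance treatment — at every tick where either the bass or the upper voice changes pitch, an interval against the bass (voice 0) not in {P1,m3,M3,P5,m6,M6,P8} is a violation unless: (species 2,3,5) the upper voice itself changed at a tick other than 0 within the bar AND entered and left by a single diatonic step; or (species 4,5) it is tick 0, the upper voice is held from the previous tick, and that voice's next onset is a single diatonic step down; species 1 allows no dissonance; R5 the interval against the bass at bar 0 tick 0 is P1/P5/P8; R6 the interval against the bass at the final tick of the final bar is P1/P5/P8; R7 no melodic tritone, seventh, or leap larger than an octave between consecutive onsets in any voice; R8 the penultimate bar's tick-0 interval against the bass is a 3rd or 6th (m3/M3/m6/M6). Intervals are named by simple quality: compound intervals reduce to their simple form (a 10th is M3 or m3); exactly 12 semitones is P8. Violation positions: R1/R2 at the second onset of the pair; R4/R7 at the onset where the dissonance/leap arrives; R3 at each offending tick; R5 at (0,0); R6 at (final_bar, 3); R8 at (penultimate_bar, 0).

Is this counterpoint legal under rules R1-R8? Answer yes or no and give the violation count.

No (4 violations)

bar 0: v0=A3 v1=A4 (P8)
bar 1: v0=C4 v1=C5 (P8)
bar 2: v0=A3 v1=C4 (m3)
bar 3: v0=C4 v1=A4 (M6)
bar 4: v0=A3 v1=C4 (m3)
bar 5: v0=G3 v1=E4 (M6)
bar 6: v0=F3 v1=C4 (P5)
bar 7: v0=G3 v1=E4 (M6)
bar 8: v0=A3 v1=D4 (P4)
bar 9: v0=G3 v1=E4 (M6)
bar 10: v0=A3 v1=A4 (P8)
  R1 @ bar1.0: A3/A4 P8 -> C4/C5 P8 similar
  R2 @ bar6.0: G3/E4 M6 -> F3/C4 P5 similar
  R4 @ bar8.0: A3/D4 P4 untreated
  R2 @ bar10.0: G3/E4 M6 -> A3/A4 P8 similar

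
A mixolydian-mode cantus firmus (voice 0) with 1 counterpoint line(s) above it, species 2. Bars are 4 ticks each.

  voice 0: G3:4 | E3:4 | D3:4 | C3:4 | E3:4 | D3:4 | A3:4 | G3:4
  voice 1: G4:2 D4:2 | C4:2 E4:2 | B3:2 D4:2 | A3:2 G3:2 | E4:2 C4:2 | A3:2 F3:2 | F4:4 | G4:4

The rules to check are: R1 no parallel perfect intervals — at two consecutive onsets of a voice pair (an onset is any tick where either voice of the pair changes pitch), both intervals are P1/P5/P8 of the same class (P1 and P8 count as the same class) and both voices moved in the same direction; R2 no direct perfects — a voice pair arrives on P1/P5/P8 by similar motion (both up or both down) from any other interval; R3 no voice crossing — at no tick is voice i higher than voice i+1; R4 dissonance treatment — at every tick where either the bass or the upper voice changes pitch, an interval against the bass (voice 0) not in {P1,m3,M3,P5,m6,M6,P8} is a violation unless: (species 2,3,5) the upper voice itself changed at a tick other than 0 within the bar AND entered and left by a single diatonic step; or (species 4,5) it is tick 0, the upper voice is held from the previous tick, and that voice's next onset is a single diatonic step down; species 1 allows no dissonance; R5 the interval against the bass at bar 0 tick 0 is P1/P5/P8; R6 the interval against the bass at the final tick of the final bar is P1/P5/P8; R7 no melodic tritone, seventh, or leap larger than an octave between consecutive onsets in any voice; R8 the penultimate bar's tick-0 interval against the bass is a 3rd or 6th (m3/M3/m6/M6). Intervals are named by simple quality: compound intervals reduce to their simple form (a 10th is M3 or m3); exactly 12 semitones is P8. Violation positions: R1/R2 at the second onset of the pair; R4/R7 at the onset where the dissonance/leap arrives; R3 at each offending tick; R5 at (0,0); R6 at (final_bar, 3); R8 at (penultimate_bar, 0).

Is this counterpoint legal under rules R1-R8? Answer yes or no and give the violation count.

No (2 violations)

bar 0: v0=G3 v1=G4 (P8)
bar 1: v0=E3 v1=C4 (m6)
bar 2: v0=D3 v1=B3 (M6)
bar 3: v0=C3 v1=A3 (M6)
bar 4: v0=E3 v1=E4 (P8)
bar 5: v0=D3 v1=A3 (P5)
bar 6: v0=A3 v1=F4 (m6)
bar 7: v0=G3 v1=G4 (P8)
  R2 @ bar4.0: C3/G3 P5 -> E3/E4 P8 similar
  R2 @ bar5.0: E3/C4 m6 -> D3/A3 P5 similar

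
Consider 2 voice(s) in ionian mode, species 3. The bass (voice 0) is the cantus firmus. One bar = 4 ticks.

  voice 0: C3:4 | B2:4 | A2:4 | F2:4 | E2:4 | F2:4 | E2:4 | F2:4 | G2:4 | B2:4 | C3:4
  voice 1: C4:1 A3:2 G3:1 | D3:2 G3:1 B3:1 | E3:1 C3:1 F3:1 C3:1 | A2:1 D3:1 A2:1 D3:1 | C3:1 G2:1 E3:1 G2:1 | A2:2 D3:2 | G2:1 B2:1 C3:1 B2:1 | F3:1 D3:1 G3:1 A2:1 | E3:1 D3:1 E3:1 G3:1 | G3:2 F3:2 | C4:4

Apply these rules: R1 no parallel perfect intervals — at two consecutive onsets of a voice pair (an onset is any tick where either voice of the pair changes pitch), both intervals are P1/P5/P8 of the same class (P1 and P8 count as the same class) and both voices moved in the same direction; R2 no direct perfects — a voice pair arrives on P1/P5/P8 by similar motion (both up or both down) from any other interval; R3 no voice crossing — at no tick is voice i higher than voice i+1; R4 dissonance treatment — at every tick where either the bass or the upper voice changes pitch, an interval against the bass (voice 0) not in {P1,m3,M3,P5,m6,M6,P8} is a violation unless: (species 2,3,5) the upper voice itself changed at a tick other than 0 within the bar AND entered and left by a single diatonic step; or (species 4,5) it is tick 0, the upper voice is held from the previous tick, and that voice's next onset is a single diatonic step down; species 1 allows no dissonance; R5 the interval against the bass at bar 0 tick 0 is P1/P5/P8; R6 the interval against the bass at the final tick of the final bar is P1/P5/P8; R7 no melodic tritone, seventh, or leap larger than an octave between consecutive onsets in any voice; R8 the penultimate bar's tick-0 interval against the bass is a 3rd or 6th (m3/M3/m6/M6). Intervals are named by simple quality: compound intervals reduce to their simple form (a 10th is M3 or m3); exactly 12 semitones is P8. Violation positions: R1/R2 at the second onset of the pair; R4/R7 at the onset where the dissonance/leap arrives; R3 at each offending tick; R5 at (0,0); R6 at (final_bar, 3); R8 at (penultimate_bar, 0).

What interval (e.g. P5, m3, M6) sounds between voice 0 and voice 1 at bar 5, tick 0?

M3

voice 0=F2 voice 1=A2 -> M3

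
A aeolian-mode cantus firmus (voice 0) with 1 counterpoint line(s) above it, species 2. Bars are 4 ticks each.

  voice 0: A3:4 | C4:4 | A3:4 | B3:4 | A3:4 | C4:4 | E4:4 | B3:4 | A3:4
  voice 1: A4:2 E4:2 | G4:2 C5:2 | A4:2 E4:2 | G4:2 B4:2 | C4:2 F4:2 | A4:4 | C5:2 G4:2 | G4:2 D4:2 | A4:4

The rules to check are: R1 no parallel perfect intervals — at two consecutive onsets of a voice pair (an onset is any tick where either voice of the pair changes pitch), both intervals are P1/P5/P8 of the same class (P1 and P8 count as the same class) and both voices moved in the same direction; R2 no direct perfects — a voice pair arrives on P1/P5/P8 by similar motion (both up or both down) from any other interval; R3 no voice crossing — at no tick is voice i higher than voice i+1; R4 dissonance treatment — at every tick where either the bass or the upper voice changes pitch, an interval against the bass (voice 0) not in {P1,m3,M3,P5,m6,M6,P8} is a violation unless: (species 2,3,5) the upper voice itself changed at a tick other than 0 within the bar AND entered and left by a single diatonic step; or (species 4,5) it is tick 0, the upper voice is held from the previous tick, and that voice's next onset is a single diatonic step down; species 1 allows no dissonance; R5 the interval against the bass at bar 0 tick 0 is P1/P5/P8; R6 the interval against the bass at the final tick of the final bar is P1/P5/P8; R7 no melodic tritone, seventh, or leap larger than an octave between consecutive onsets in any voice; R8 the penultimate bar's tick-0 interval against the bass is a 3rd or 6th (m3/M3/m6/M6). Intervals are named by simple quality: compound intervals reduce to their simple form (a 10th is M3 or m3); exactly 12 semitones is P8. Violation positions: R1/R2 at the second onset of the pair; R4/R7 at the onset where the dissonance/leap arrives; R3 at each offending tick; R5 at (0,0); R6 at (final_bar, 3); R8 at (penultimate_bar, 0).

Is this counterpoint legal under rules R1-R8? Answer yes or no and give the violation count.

bar 0: v0=A3 v1=A4 (P8)
bar 1: v0=C4 v1=G4 (P5)
bar 2: v0=A3 v1=A4 (P8)
bar 3: v0=B3 v1=G4 (m6)
bar 4: v0=A3 v1=C4 (m3)
bar 5: v0=C4 v1=A4 (M6)
bar 6: v0=E4 v1=C5 (m6)
bar 7: v0=B3 v1=G4 (m6)
bar 8: v0=A3 v1=A4 (P8)
  R1 @ bar1.0: A3/E4 P5 -> C4/G4 P5 similar
  R1 @ bar2.0: C4/C5 P8 -> A3/A4 P8 similar
  R7 @ bar4.0: B4->C4 leap 11st

No (3 violations)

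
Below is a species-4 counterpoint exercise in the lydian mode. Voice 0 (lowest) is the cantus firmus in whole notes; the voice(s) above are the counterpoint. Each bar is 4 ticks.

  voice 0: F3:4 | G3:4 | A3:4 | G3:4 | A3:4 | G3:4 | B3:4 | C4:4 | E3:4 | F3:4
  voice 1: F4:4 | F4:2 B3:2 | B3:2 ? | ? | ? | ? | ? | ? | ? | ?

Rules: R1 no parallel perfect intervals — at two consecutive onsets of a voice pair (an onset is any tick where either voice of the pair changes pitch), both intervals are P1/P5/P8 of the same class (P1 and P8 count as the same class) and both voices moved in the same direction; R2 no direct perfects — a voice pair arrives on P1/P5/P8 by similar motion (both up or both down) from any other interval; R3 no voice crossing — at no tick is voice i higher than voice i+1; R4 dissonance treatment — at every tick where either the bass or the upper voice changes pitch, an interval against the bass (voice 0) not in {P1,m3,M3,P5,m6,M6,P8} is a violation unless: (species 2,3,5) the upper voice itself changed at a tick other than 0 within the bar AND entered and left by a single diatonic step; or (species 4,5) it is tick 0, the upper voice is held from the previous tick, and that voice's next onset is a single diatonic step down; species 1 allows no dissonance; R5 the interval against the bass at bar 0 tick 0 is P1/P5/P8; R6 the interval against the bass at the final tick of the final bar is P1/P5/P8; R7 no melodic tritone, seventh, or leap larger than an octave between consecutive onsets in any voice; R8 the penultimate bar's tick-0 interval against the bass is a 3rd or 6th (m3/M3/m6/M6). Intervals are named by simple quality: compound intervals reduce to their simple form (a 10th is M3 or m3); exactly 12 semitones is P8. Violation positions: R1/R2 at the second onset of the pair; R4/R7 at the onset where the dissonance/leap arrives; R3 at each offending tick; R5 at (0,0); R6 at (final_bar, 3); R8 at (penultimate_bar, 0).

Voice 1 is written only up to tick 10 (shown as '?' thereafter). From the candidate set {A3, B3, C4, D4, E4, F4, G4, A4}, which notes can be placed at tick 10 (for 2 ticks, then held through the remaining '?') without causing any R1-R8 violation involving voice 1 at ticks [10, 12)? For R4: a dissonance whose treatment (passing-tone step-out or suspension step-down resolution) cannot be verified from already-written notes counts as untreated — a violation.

{A3, B3, C4, E4}

A3: legal
B3: legal
C4: legal
D4: violates R4
E4: legal
F4: violates R7
G4: violates R4
A4: violates R7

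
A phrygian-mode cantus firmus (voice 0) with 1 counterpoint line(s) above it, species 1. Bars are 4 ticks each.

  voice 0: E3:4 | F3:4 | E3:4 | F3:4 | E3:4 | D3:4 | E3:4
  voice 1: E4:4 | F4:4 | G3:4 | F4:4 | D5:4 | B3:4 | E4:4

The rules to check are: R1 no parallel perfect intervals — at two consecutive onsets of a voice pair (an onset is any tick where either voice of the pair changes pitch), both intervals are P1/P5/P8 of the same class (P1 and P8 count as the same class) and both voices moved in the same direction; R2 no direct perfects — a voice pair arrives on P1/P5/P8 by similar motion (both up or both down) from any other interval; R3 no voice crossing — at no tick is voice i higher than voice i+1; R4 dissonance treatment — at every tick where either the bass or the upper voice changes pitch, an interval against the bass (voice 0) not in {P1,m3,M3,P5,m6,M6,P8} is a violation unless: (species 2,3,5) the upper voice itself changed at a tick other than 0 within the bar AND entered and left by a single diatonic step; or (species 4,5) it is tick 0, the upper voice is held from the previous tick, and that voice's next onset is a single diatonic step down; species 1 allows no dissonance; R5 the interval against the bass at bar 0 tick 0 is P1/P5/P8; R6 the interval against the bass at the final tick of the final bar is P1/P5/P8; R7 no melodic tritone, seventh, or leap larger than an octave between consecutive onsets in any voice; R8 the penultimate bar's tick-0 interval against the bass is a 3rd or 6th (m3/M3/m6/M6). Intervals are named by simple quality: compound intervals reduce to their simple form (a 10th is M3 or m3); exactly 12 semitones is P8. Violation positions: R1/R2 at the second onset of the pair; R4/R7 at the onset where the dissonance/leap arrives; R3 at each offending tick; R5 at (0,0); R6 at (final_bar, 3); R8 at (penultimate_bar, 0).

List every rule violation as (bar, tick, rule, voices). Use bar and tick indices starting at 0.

bar 0: v0=E3 v1=E4 downbeat P8
bar 1: v0=F3 v1=F4 downbeat P8
bar 2: v0=E3 v1=G3 downbeat m3
bar 3: v0=F3 v1=F4 downbeat P8
bar 4: v0=E3 v1=D5 downbeat m7
bar 5: v0=D3 v1=B3 downbeat M6
bar 6: v0=E3 v1=E4 downbeat P8
  -> R1 @ bar 1 tick 0 v(0, 1): E3/E4 P8 -> F3/F4 P8 similar
  -> R7 @ bar 2 tick 0 v(1,): F4->G3 leap 10st
  -> R2 @ bar 3 tick 0 v(0, 1): E3/G3 m3 -> F3/F4 P8 similar
  -> R7 @ bar 3 tick 0 v(1,): G3->F4 leap 10st
  -> R4 @ bar 4 tick 0 v(0, 1): E3/D5 m7 untreated
  -> R7 @ bar 5 tick 0 v(1,): D5->B3 leap 15st
  -> R2 @ bar 6 tick 0 v(0, 1): D3/B3 M6 -> E3/E4 P8 similar

(1, 0, R1, (0, 1))
(2, 0, R7, (1,))
(3, 0, R2, (0, 1))
(3, 0, R7, (1,))
(4, 0, R4, (0, 1))
(5, 0, R7, (1,))
(6, 0, R2, (0, 1))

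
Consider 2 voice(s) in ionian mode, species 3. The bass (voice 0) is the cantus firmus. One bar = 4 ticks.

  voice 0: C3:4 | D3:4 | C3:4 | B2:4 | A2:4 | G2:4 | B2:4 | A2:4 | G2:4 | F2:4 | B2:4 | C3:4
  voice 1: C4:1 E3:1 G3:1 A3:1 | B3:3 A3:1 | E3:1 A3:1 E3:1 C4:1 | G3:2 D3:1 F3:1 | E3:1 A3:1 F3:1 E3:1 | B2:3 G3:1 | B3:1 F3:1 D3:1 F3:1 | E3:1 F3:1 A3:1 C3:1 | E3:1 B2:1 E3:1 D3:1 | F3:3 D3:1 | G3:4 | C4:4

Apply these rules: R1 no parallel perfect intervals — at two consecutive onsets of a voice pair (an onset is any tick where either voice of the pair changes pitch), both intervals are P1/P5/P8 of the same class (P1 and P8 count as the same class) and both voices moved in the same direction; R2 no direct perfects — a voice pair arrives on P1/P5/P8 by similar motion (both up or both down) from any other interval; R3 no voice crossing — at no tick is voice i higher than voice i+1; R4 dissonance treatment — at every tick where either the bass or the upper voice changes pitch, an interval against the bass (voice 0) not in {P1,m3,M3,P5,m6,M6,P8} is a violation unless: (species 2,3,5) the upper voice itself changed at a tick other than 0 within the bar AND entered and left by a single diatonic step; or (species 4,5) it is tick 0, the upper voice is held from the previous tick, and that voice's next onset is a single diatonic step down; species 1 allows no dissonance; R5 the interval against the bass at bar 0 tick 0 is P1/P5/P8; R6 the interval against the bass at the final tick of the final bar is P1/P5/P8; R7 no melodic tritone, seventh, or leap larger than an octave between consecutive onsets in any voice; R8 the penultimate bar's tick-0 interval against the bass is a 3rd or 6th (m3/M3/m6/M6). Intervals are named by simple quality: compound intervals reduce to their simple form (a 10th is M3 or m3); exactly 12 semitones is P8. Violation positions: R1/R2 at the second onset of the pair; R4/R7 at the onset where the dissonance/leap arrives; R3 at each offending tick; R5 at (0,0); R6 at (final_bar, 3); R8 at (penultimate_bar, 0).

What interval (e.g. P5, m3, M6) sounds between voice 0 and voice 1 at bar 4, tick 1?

voice 0=A2 voice 1=A3 -> P8

P8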